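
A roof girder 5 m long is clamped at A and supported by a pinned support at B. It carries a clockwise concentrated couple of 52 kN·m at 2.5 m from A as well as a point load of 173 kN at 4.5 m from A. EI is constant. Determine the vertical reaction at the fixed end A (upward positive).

Choose R_B as the redundant. The primary structure is the cantilever fixed at A.
Primary-structure tip deflection at B by superposition:
  clockwise couple 52 at a = 2.5: M₀a(2L − a)/(2EI) = 487.5/EI
  point load 173 at a = 4.5: Pa²(3L − a)/(6EI) = 6131/EI
  δ_0 = 6618/EI
Tip deflection under a unit load at B: L³/(3EI) = 41.67/EI.
Compatibility at B: δ_0 − R_B·δ_{BB} = 0, so R_B = 6618/41.67 = 158.8 kN.
Vertical equilibrium: R_A = ΣP − R_B = 173 − 158.8 = 14.16 kN.

R_A = 14.16 kN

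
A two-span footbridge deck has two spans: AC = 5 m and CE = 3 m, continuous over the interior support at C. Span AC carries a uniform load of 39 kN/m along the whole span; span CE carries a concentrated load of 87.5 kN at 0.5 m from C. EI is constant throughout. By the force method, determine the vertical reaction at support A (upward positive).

R_A = 79.76 kN

Insert a hinge at C; M_C is the redundant, and each span becomes simply supported.
Discontinuity in slope at C on the released structure — sum the simple-span end rotations:
  span AC: UDL 39: wL³/(24EI) = 203.1/EI
  span CE: point load 87.5 at a = 0.5: Pab(L + b)/(6LEI) = 33.42/EI
  relative rotation θ_0 = (203.1 + 33.42)/EI = 236.5/EI
A unit hogging moment at C produces rotation L₁/(3EI) + L₂/(3EI) = 2.667/EI.
Slope continuity at C: θ_0 = M_C·2.667/EI, so M_C = 236.5/2.667 = 88.7 kN·m (hogging).
Span AC, ΣM about A with M_C applied at C: R_C^{AC}·5 = 487.5 + 88.7, so R_C^{AC} = 115.2 kN and R_A = 195 − 115.2 = 79.76 kN.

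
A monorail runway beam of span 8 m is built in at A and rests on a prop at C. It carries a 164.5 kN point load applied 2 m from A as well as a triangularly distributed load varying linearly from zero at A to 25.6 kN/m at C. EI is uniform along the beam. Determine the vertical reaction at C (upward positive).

R_C = 70.46 kN

Remove the prop at C; the released (primary) structure is a cantilever built in at A.
Free-end deflection of the primary structure under the applied loading (downward +):
  point load 164.5 at a = 2: Pa²(3L − a)/(6EI) = 2413/EI
  triangular load, peak 25.6 at the free end: 11w₀L⁴/(120EI) = 9612/EI
  δ_0 = 12025/EI
Tip deflection under a unit load at C: L³/(3EI) = 170.7/EI.
The prop prevents deflection at C: R_C = δ_0/δ_{CC} = 12025/170.7 = 70.46 kN.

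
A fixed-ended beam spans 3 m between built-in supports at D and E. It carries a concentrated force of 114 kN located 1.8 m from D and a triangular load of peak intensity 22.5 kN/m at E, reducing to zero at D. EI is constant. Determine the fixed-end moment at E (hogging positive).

Release both end moments; the primary structure is a simply-supported span DE with redundants M_D and M_E.
Simple-span end rotations at D and E under the given loads:
  at D: point load 114 at a = 1.8: Pab(L + b)/(6LEI) = 57.46/EI
  at E: point load 114 at a = 1.8: Pab(L + a)/(6LEI) = 65.66/EI
  at D: triangular load, peak 22.5: 7w₀L³/(360EI) = 11.81/EI
  at E: triangular load, peak 22.5: w₀L³/(45EI) = 13.5/EI
  θ_D0 = 69.27/EI,  θ_E0 = 79.16/EI
Flexibility coefficients: a unit moment at one end gives L/(3EI) there and L/(6EI) at the far end, so f₁₁ = f₂₂ = 1/EI and f₁₂ = f₂₁ = 0.5/EI.
Compatibility — zero rotation at each built-in end:
  1 M_D + 0.5 M_E = 69.27
  0.5 M_D + 1 M_E = 79.16
Solving the pair gives M_D = 39.58 kN·m and M_E = 59.37 kN·m (hogging).

M_E = 59.37 kN·m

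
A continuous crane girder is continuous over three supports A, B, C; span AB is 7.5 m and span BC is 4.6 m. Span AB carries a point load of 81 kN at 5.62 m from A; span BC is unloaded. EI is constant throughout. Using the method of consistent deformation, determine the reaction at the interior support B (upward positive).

Release continuity at B by inserting a hinge; the redundant is the internal moment M_B. The primary structure is two simply-supported spans AB and BC.
Rotations at B on the released spans (each span's end-slope, ×1/EI):
  span AB: point load 81 at a = 5.62: Pab(L + a)/(6LEI) = 249.5/EI
  relative rotation θ_0 = (249.5 + 0)/EI = 249.5/EI
A unit hogging moment at B produces rotation L₁/(3EI) + L₂/(3EI) = 4.033/EI.
Compatibility: M_B·(L₁+L₂)/(3EI) = θ_0, giving M_B = 61.86 kN·m (hogging).
Span AB, ΣM about A with M_B applied at B: R_B^{AB}·7.5 = 455.2 + 61.86, so R_B^{AB} = 68.94 kN and R_A = 81 − 68.94 = 12.06 kN.
Span BC, ΣM about C: R_B^{BC}·4.6 = 0 + 61.86, so R_B^{BC} = 13.45 kN and R_C = 0 − 13.45 = -13.45 kN.
R_B = 68.94 + 13.45 = 82.39 kN.

R_B = 82.39 kN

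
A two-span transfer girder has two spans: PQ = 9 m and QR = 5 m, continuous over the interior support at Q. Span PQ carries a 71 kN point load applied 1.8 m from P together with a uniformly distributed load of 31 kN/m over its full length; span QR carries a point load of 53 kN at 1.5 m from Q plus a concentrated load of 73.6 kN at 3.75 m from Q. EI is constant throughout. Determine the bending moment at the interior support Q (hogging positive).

Release continuity at Q by inserting a hinge; the redundant is the internal moment M_Q. The primary structure is two simply-supported spans PQ and QR.
Rotations at Q on the released spans (each span's end-slope, ×1/EI):
  span PQ: point load 71 at a = 1.8: Pab(L + a)/(6LEI) = 184/EI
  span PQ: UDL 31: wL³/(24EI) = 941.6/EI
  span QR: point load 53 at a = 1.5: Pab(L + b)/(6LEI) = 78.84/EI
  span QR: point load 73.6 at a = 3.75: Pab(L + b)/(6LEI) = 71.88/EI
  relative rotation θ_0 = (1126 + 150.7)/EI = 1276/EI
A unit hogging moment at Q produces rotation L₁/(3EI) + L₂/(3EI) = 4.667/EI.
Slope continuity at Q: θ_0 = M_Q·4.667/EI, so M_Q = 1276/4.667 = 273.5 kN·m (hogging).

M_Q = 273.5 kN·m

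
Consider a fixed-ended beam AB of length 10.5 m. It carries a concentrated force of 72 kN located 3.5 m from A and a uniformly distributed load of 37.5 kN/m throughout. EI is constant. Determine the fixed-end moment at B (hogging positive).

Take the two fixed-end moments M_A, M_B as redundants; the released structure is the simple span AB.
End rotations of the released simple span under the applied load (×1/EI):
  at A: point load 72 at a = 3.5: Pab(L + b)/(6LEI) = 490/EI
  at B: point load 72 at a = 3.5: Pab(L + a)/(6LEI) = 392/EI
  at A: UDL 37.5: wL³/(24EI) = 1809/EI
  at B: UDL 37.5: wL³/(24EI) = 1809/EI
  θ_A0 = 2299/EI,  θ_B0 = 2201/EI
Flexibility coefficients: a unit moment at one end gives L/(3EI) there and L/(6EI) at the far end, so f₁₁ = f₂₂ = 3.5/EI and f₁₂ = f₂₁ = 1.75/EI.
Compatibility — zero rotation at each built-in end:
  3.5 M_A + 1.75 M_B = 2299
  1.75 M_A + 3.5 M_B = 2201
Solving the pair gives M_A = 456.5 kN·m and M_B = 400.5 kN·m (hogging).

M_B = 400.5 kN·m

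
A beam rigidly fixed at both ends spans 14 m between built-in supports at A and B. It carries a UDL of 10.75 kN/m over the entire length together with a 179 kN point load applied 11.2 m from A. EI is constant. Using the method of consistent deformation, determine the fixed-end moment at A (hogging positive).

Release both end moments; the primary structure is a simply-supported span AB with redundants M_A and M_B.
Simple-span end rotations at A and B under the given loads:
  at A: UDL 10.75: wL³/(24EI) = 1229/EI
  at B: UDL 10.75: wL³/(24EI) = 1229/EI
  at A: point load 179 at a = 11.2: Pab(L + b)/(6LEI) = 1123/EI
  at B: point load 179 at a = 11.2: Pab(L + a)/(6LEI) = 1684/EI
  θ_A0 = 2352/EI,  θ_B0 = 2913/EI
Flexibility coefficients: a unit moment at one end gives L/(3EI) there and L/(6EI) at the far end, so f₁₁ = f₂₂ = 4.667/EI and f₁₂ = f₂₁ = 2.333/EI.
Compatibility — zero rotation at each built-in end:
  4.667 M_A + 2.333 M_B = 2352
  2.333 M_A + 4.667 M_B = 2913
Solving the pair gives M_A = 255.8 kN·m and M_B = 496.4 kN·m (hogging).

M_A = 255.8 kN·m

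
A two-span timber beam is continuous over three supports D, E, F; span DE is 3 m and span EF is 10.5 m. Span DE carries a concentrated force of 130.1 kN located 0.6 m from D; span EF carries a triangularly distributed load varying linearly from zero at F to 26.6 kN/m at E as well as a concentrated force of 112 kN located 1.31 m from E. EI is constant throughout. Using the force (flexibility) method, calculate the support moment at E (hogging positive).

M_E = 254 kN·m

Release continuity at E by inserting a hinge; the redundant is the internal moment M_E. The primary structure is two simply-supported spans DE and EF.
End slopes at the hinge E, treating each span as simply supported:
  span DE: point load 130.1 at a = 0.6: Pab(L + a)/(6LEI) = 37.47/EI
  span EF: triangular load, peak 26.6: w₀L³/(45EI) = 684.3/EI
  span EF: point load 112 at a = 1.31: Pab(L + b)/(6LEI) = 421.4/EI
  relative rotation θ_0 = (37.47 + 1106)/EI = 1143/EI
A unit hogging moment at E produces rotation L₁/(3EI) + L₂/(3EI) = 4.5/EI.
Slope continuity at E: θ_0 = M_E·4.5/EI, so M_E = 1143/4.5 = 254 kN·m (hogging).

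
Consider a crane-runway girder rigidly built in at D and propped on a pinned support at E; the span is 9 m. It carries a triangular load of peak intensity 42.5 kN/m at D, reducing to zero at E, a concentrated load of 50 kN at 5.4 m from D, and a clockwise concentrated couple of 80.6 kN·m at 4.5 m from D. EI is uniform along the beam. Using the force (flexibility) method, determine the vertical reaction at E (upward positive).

Take the reaction at E as the redundant and release it; the primary structure is a cantilever fixed at D.
Primary-structure tip deflection at E by superposition:
  triangular load, peak 42.5 at the fixed end: w₀L⁴/(30EI) = 9295/EI
  point load 50 at a = 5.4: Pa²(3L − a)/(6EI) = 5249/EI
  clockwise couple 80.6 at a = 4.5: M₀a(2L − a)/(2EI) = 2448/EI
  δ_0 = 16992/EI
Flexibility coefficient — unit upward force at E: δ_{EE} = L³/(3EI) = 243/EI.
The prop prevents deflection at E: R_E = δ_0/δ_{EE} = 16992/243 = 69.92 kN.

R_E = 69.92 kN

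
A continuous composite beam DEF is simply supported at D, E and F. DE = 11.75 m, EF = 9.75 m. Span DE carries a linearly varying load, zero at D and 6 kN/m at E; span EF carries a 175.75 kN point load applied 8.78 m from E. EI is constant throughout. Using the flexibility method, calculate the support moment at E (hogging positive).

Insert a hinge at E; M_E is the redundant, and each span becomes simply supported.
Discontinuity in slope at E on the released structure — sum the simple-span end rotations:
  span DE: triangular load, peak 6: w₀L³/(45EI) = 216.3/EI
  span EF: point load 175.75 at a = 8.78: Pab(L + b)/(6LEI) = 274.3/EI
  relative rotation θ_0 = (216.3 + 274.3)/EI = 490.6/EI
A unit hogging moment at E produces rotation L₁/(3EI) + L₂/(3EI) = 7.167/EI.
Compatibility: M_E·(L₁+L₂)/(3EI) = θ_0, giving M_E = 68.45 kN·m (hogging).

M_E = 68.45 kN·m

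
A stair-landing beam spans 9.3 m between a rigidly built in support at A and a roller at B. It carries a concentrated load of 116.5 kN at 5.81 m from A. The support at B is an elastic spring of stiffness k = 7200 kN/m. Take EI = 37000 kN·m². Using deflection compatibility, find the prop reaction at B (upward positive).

R_B = 52.98 kN

Remove the prop at B; the released (primary) structure is a cantilever built in at A.
Deflection at B on the released cantilever, summing each load's contribution:
  point load 116.5 at a = 5.81: Pa²(3L − a)/(6EI) = 14478/EI
Flexibility coefficient — unit upward force at B: δ_{BB} = L³/(3EI) = 268.1/EI.
With EI = 37000 kN·m²: δ_0 = 0.39131 m and δ_{BB} = 0.007246 m/kN.
Compatibility — the spring shortens by R_B/k under the reaction it provides: δ_0 − R_B·δ_{BB} = R_B/k. With 1/k = 0.000139 m/kN, R_B = δ_0 / (δ_{BB} + 1/k) = 0.39131 / (0.007246 + 0.000139) = 52.98 kN.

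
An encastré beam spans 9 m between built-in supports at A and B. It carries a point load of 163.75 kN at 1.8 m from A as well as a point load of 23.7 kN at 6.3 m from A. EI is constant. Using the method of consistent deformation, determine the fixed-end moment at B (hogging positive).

Release both end moments; the primary structure is a simply-supported span AB with redundants M_A and M_B.
On the primary (simply-supported) span, the end slopes from the loading are:
  at A: point load 163.75 at a = 1.8: Pab(L + b)/(6LEI) = 636.7/EI
  at B: point load 163.75 at a = 1.8: Pab(L + a)/(6LEI) = 424.4/EI
  at A: point load 23.7 at a = 6.3: Pab(L + b)/(6LEI) = 87.35/EI
  at B: point load 23.7 at a = 6.3: Pab(L + a)/(6LEI) = 114.2/EI
  θ_A0 = 724/EI,  θ_B0 = 538.7/EI
Flexibility coefficients: a unit moment at one end gives L/(3EI) there and L/(6EI) at the far end, so f₁₁ = f₂₂ = 3/EI and f₁₂ = f₂₁ = 1.5/EI.
Compatibility — zero rotation at each built-in end:
  3 M_A + 1.5 M_B = 724
  1.5 M_A + 3 M_B = 538.7
Solving the pair gives M_A = 202.1 kN·m and M_B = 78.52 kN·m (hogging).

M_B = 78.52 kN·m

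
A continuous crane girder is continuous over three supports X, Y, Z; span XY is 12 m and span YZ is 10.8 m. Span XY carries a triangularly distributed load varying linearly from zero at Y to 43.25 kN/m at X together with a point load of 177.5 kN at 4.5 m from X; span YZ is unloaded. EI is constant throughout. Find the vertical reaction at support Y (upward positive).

R_Y = 218.5 kN

Release continuity at Y by inserting a hinge; the redundant is the internal moment M_Y. The primary structure is two simply-supported spans XY and YZ.
Discontinuity in slope at Y on the released structure — sum the simple-span end rotations:
  span XY: triangular load, peak 43.25: 7w₀L³/(360EI) = 1453/EI
  span XY: point load 177.5 at a = 4.5: Pab(L + a)/(6LEI) = 1373/EI
  relative rotation θ_0 = (2826 + 0)/EI = 2826/EI
A unit hogging moment at Y produces rotation L₁/(3EI) + L₂/(3EI) = 7.6/EI.
Compatibility: M_Y·(L₁+L₂)/(3EI) = θ_0, giving M_Y = 371.8 kN·m (hogging).
Span XY, ΣM about X with M_Y applied at Y: R_Y^{XY}·12 = 1837 + 371.8, so R_Y^{XY} = 184 kN and R_X = 437 − 184 = 253 kN.
Span YZ, ΣM about Z: R_Y^{YZ}·10.8 = 0 + 371.8, so R_Y^{YZ} = 34.43 kN and R_Z = 0 − 34.43 = -34.43 kN.
R_Y = 184 + 34.43 = 218.5 kN.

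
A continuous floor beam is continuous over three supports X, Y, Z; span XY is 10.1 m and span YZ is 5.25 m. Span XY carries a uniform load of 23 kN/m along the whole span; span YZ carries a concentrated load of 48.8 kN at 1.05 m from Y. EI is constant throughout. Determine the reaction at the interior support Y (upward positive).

R_Y = 214.7 kN

Take M_Y as the redundant. Released structure: two simple spans XY and YZ with a hinge at Y.
Rotations at Y on the released spans (each span's end-slope, ×1/EI):
  span XY: UDL 23: wL³/(24EI) = 987.4/EI
  span YZ: point load 48.8 at a = 1.05: Pab(L + b)/(6LEI) = 64.56/EI
  relative rotation θ_0 = (987.4 + 64.56)/EI = 1052/EI
A unit hogging moment at Y produces rotation L₁/(3EI) + L₂/(3EI) = 5.117/EI.
Slope continuity at Y: θ_0 = M_Y·5.117/EI, so M_Y = 1052/5.117 = 205.6 kN·m (hogging).
Span XY, ΣM about X with M_Y applied at Y: R_Y^{XY}·10.1 = 1173 + 205.6, so R_Y^{XY} = 136.5 kN and R_X = 232.3 − 136.5 = 95.79 kN.
Span YZ, ΣM about Z: R_Y^{YZ}·5.25 = 205 + 205.6, so R_Y^{YZ} = 78.2 kN and R_Z = 48.8 − 78.2 = -29.4 kN.
R_Y = 136.5 + 78.2 = 214.7 kN.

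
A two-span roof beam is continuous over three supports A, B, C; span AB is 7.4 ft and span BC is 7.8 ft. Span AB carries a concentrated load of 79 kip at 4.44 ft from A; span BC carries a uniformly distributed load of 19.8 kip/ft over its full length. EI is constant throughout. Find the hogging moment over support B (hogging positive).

Release continuity at B by inserting a hinge; the redundant is the internal moment M_B. The primary structure is two simply-supported spans AB and BC.
Rotations at B on the released spans (each span's end-slope, ×1/EI):
  span AB: point load 79 at a = 4.44: Pab(L + a)/(6LEI) = 276.9/EI
  span BC: UDL 19.8: wL³/(24EI) = 391.5/EI
  relative rotation θ_0 = (276.9 + 391.5)/EI = 668.4/EI
A unit hogging moment at B produces rotation L₁/(3EI) + L₂/(3EI) = 5.067/EI.
Slope continuity at B: θ_0 = M_B·5.067/EI, so M_B = 668.4/5.067 = 131.9 kip·ft (hogging).

M_B = 131.9 kip·ft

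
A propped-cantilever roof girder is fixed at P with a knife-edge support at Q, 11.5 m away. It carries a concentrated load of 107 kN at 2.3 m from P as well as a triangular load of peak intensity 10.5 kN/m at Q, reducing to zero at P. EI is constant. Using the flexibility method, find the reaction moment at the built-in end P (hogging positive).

M_P = 258.2 kN·m

Take the reaction at Q as the redundant and release it; the primary structure is a cantilever fixed at P.
Free-end deflection of the primary structure under the applied loading (downward +):
  point load 107 at a = 2.3: Pa²(3L − a)/(6EI) = 3038/EI
  triangular load, peak 10.5 at the free end: 11w₀L⁴/(120EI) = 16834/EI
  δ_0 = 19872/EI
Flexibility coefficient — unit upward force at Q: δ_{QQ} = L³/(3EI) = 507/EI.
The prop prevents deflection at Q: R_Q = δ_0/δ_{QQ} = 19872/507 = 39.2 kN.
Moment equilibrium about P: M_P = Σ(load moments about P) − R_Q·L = 709 − 39.2×11.5 = 258.2 kN·m.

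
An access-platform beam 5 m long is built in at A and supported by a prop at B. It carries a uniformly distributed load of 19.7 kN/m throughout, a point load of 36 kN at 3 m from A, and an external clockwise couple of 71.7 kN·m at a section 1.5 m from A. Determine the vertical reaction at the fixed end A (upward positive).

Remove the prop at B; the released (primary) structure is a cantilever built in at A.
Downward deflection at the released point B due to the loads:
  UDL 19.7: wL⁴/(8EI) = 1539/EI
  point load 36 at a = 3: Pa²(3L − a)/(6EI) = 648/EI
  clockwise couple 71.7 at a = 1.5: M₀a(2L − a)/(2EI) = 457.1/EI
  δ_0 = 2644/EI
Tip deflection under a unit load at B: L³/(3EI) = 41.67/EI.
Compatibility at B: δ_0 − R_B·δ_{BB} = 0, so R_B = 2644/41.67 = 63.46 kN.
Vertical equilibrium: R_A = ΣP − R_B = 134.5 − 63.46 = 71.04 kN.

R_A = 71.04 kN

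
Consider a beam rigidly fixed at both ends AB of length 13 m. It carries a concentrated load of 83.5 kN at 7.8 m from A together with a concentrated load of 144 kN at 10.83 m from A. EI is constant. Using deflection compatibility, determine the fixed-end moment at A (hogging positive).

Take the two fixed-end moments M_A, M_B as redundants; the released structure is the simple span AB.
End rotations of the released simple span under the applied load (×1/EI):
  at A: point load 83.5 at a = 7.8: Pab(L + b)/(6LEI) = 790.2/EI
  at B: point load 83.5 at a = 7.8: Pab(L + a)/(6LEI) = 903.1/EI
  at A: point load 144 at a = 10.83: Pab(L + b)/(6LEI) = 658.2/EI
  at B: point load 144 at a = 10.83: Pab(L + a)/(6LEI) = 1034/EI
  θ_A0 = 1448/EI,  θ_B0 = 1937/EI
Flexibility coefficients: a unit moment at one end gives L/(3EI) there and L/(6EI) at the far end, so f₁₁ = f₂₂ = 4.333/EI and f₁₂ = f₂₁ = 2.167/EI.
Compatibility — zero rotation at each built-in end:
  4.333 M_A + 2.167 M_B = 1448
  2.167 M_A + 4.333 M_B = 1937
Solving the pair gives M_A = 147.7 kN·m and M_B = 373.2 kN·m (hogging).

M_A = 147.7 kN·m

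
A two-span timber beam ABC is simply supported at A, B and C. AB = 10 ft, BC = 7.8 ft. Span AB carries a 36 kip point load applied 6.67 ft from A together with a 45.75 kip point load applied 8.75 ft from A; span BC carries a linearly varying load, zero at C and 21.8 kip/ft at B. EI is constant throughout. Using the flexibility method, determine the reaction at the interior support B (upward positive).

Release continuity at B by inserting a hinge; the redundant is the internal moment M_B. The primary structure is two simply-supported spans AB and BC.
Discontinuity in slope at B on the released structure — sum the simple-span end rotations:
  span AB: point load 36 at a = 6.67: Pab(L + a)/(6LEI) = 222.2/EI
  span AB: point load 45.75 at a = 8.75: Pab(L + a)/(6LEI) = 156.4/EI
  span BC: triangular load, peak 21.8: w₀L³/(45EI) = 229.9/EI
  relative rotation θ_0 = (378.5 + 229.9)/EI = 608.4/EI
A unit hogging moment at B produces rotation L₁/(3EI) + L₂/(3EI) = 5.933/EI.
Compatibility: M_B·(L₁+L₂)/(3EI) = θ_0, giving M_B = 102.5 kip·ft (hogging).
Span AB, ΣM about A with M_B applied at B: R_B^{AB}·10 = 640.4 + 102.5, so R_B^{AB} = 74.3 kip and R_A = 81.75 − 74.3 = 7.452 kip.
Span BC, ΣM about C: R_B^{BC}·7.8 = 442.1 + 102.5, so R_B^{BC} = 69.83 kip and R_C = 85.02 − 69.83 = 15.19 kip.
R_B = 74.3 + 69.83 = 144.1 kip.

R_B = 144.1 kip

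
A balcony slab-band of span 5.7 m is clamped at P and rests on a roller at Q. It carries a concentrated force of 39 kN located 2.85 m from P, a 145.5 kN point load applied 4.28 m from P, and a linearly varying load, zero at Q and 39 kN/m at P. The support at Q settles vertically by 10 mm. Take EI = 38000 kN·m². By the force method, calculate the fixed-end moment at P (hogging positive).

M_P = 258.1 kN·m

Choose R_Q as the redundant. The primary structure is the cantilever fixed at P.
Free-end deflection of the primary structure under the applied loading (downward +):
  point load 39 at a = 2.85: Pa²(3L − a)/(6EI) = 752.3/EI
  point load 145.5 at a = 4.28: Pa²(3L − a)/(6EI) = 5695/EI
  triangular load, peak 39 at the fixed end: w₀L⁴/(30EI) = 1372/EI
  δ_0 = 7820/EI
Flexibility coefficient — unit upward force at Q: δ_{QQ} = L³/(3EI) = 61.73/EI.
With EI = 38000 kN·m²: δ_0 = 0.20578 m and δ_{QQ} = 0.001625 m/kN.
Compatibility — the beam at Q must follow the support down by 0.01 m: δ_0 − R_Q·δ_{QQ} = 0.01, so R_Q = (0.20578 − 0.01)/0.001625 = 120.5 kN.
Moment equilibrium about P: M_P = Σ(load moments about P) − R_Q·L = 945.1 − 120.5×5.7 = 258.1 kN·m.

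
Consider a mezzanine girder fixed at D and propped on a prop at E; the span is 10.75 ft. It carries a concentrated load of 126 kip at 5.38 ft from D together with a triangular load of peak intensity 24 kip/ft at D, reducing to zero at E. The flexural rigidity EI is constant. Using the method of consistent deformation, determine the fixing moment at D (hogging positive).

M_D = 438.8 kip·ft

Take the reaction at E as the redundant and release it; the primary structure is a cantilever fixed at D.
Deflection at E on the released cantilever, summing each load's contribution:
  point load 126 at a = 5.38: Pa²(3L − a)/(6EI) = 16332/EI
  triangular load, peak 24 at the fixed end: w₀L⁴/(30EI) = 10684/EI
  δ_0 = 27016/EI
Flexibility coefficient — unit upward force at E: δ_{EE} = L³/(3EI) = 414.1/EI.
The prop prevents deflection at E: R_E = δ_0/δ_{EE} = 27016/414.1 = 65.24 kip.
Moment equilibrium about D: M_D = Σ(load moments about D) − R_E·L = 1140 − 65.24×10.75 = 438.8 kip·ft.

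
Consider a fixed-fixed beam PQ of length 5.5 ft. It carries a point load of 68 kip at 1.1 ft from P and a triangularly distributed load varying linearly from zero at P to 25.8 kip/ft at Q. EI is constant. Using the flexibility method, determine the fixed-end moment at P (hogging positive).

M_P = 73.89 kip·ft

Release both end moments; the primary structure is a simply-supported span PQ with redundants M_P and M_Q.
Simple-span end rotations at P and Q under the given loads:
  at P: point load 68 at a = 1.1: Pab(L + b)/(6LEI) = 98.74/EI
  at Q: point load 68 at a = 1.1: Pab(L + a)/(6LEI) = 65.82/EI
  at P: triangular load, peak 25.8: 7w₀L³/(360EI) = 83.46/EI
  at Q: triangular load, peak 25.8: w₀L³/(45EI) = 95.39/EI
  θ_P0 = 182.2/EI,  θ_Q0 = 161.2/EI
Flexibility coefficients: a unit moment at one end gives L/(3EI) there and L/(6EI) at the far end, so f₁₁ = f₂₂ = 1.833/EI and f₁₂ = f₂₁ = 0.9167/EI.
Compatibility — zero rotation at each built-in end:
  1.833 M_P + 0.9167 M_Q = 182.2
  0.9167 M_P + 1.833 M_Q = 161.2
Solving the pair gives M_P = 73.89 kip·ft and M_Q = 50.99 kip·ft (hogging).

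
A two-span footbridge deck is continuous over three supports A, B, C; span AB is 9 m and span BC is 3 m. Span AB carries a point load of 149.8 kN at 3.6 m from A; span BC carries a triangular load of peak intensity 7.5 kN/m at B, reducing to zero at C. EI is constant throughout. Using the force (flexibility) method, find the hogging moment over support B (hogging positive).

M_B = 171 kN·m

Take M_B as the redundant. Released structure: two simple spans AB and BC with a hinge at B.
End slopes at the hinge B, treating each span as simply supported:
  span AB: point load 149.8 at a = 3.6: Pab(L + a)/(6LEI) = 679.5/EI
  span BC: triangular load, peak 7.5: w₀L³/(45EI) = 4.5/EI
  relative rotation θ_0 = (679.5 + 4.5)/EI = 684/EI
A unit hogging moment at B produces rotation L₁/(3EI) + L₂/(3EI) = 4/EI.
Compatibility: M_B·(L₁+L₂)/(3EI) = θ_0, giving M_B = 171 kN·m (hogging).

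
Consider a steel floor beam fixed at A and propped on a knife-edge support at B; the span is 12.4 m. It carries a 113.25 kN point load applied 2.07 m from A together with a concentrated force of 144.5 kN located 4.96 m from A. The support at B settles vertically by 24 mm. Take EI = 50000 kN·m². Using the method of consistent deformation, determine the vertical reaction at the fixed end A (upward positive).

R_A = 225.1 kN

Take the reaction at B as the redundant and release it; the primary structure is a cantilever fixed at A.
Primary-structure tip deflection at B by superposition:
  point load 113.25 at a = 2.07: Pa²(3L − a)/(6EI) = 2841/EI
  point load 144.5 at a = 4.96: Pa²(3L − a)/(6EI) = 19102/EI
  δ_0 = 21943/EI
Flexibility coefficient — unit upward force at B: δ_{BB} = L³/(3EI) = 635.5/EI.
With EI = 50000 kN·m²: δ_0 = 0.43886 m and δ_{BB} = 0.012711 m/kN.
Compatibility — the beam at B must follow the support down by 0.024 m: δ_0 − R_B·δ_{BB} = 0.024, so R_B = (0.43886 − 0.024)/0.012711 = 32.64 kN.
Vertical equilibrium: R_A = ΣP − R_B = 257.8 − 32.64 = 225.1 kN.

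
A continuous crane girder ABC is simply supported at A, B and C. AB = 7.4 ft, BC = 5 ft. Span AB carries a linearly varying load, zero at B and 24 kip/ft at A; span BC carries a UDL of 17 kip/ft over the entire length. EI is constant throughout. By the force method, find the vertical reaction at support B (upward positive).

Release continuity at B by inserting a hinge; the redundant is the internal moment M_B. The primary structure is two simply-supported spans AB and BC.
End slopes at the hinge B, treating each span as simply supported:
  span AB: triangular load, peak 24: 7w₀L³/(360EI) = 189.1/EI
  span BC: UDL 17: wL³/(24EI) = 88.54/EI
  relative rotation θ_0 = (189.1 + 88.54)/EI = 277.6/EI
A unit hogging moment at B produces rotation L₁/(3EI) + L₂/(3EI) = 4.133/EI.
Compatibility: M_B·(L₁+L₂)/(3EI) = θ_0, giving M_B = 67.17 kip·ft (hogging).
Span AB, ΣM about A with M_B applied at B: R_B^{AB}·7.4 = 219 + 67.17, so R_B^{AB} = 38.68 kip and R_A = 88.8 − 38.68 = 50.12 kip.
Span BC, ΣM about C: R_B^{BC}·5 = 212.5 + 67.17, so R_B^{BC} = 55.93 kip and R_C = 85 − 55.93 = 29.07 kip.
R_B = 38.68 + 55.93 = 94.61 kip.

R_B = 94.61 kip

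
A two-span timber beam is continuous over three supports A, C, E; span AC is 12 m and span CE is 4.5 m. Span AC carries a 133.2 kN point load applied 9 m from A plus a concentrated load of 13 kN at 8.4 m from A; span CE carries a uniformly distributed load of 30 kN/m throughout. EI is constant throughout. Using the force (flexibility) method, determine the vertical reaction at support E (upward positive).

R_E = 16.02 kN

Release continuity at C by inserting a hinge; the redundant is the internal moment M_C. The primary structure is two simply-supported spans AC and CE.
Rotations at C on the released spans (each span's end-slope, ×1/EI):
  span AC: point load 133.2 at a = 9: Pab(L + a)/(6LEI) = 1049/EI
  span AC: point load 13 at a = 8.4: Pab(L + a)/(6LEI) = 111.4/EI
  span CE: UDL 30: wL³/(24EI) = 113.9/EI
  relative rotation θ_0 = (1160 + 113.9)/EI = 1274/EI
A unit hogging moment at C produces rotation L₁/(3EI) + L₂/(3EI) = 5.5/EI.
Slope continuity at C: θ_0 = M_C·5.5/EI, so M_C = 1274/5.5 = 231.7 kN·m (hogging).
Span CE, ΣM about E: R_C^{CE}·4.5 = 303.8 + 231.7, so R_C^{CE} = 119 kN and R_E = 135 − 119 = 16.02 kN.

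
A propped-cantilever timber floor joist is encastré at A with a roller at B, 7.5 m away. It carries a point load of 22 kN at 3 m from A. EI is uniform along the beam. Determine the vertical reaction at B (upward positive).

R_B = 4.576 kN

Choose R_B as the redundant. The primary structure is the cantilever fixed at A.
Free-end deflection of the primary structure under the applied loading (downward +):
  point load 22 at a = 3: Pa²(3L − a)/(6EI) = 643.5/EI
Tip deflection under a unit load at B: L³/(3EI) = 140.6/EI.
Compatibility at B: δ_0 − R_B·δ_{BB} = 0, so R_B = 643.5/140.6 = 4.576 kN.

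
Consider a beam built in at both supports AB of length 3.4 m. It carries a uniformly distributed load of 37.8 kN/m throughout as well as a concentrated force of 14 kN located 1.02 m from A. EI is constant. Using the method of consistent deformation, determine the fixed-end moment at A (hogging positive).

M_A = 43.41 kN·m

Release both end moments; the primary structure is a simply-supported span AB with redundants M_A and M_B.
Simple-span end rotations at A and B under the given loads:
  at A: UDL 37.8: wL³/(24EI) = 61.9/EI
  at B: UDL 37.8: wL³/(24EI) = 61.9/EI
  at A: point load 14 at a = 1.02: Pab(L + b)/(6LEI) = 9.629/EI
  at B: point load 14 at a = 1.02: Pab(L + a)/(6LEI) = 7.364/EI
  θ_A0 = 71.53/EI,  θ_B0 = 69.27/EI
Flexibility coefficients: a unit moment at one end gives L/(3EI) there and L/(6EI) at the far end, so f₁₁ = f₂₂ = 1.133/EI and f₁₂ = f₂₁ = 0.5667/EI.
Compatibility — zero rotation at each built-in end:
  1.133 M_A + 0.5667 M_B = 71.53
  0.5667 M_A + 1.133 M_B = 69.27
Solving the pair gives M_A = 43.41 kN·m and M_B = 39.41 kN·m (hogging).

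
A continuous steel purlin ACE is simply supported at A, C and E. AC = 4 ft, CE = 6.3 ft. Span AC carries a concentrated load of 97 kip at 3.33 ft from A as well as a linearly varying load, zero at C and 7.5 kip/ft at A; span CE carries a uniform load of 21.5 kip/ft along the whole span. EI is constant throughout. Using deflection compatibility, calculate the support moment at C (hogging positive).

M_C = 87.21 kip·ft

Release continuity at C by inserting a hinge; the redundant is the internal moment M_C. The primary structure is two simply-supported spans AC and CE.
Discontinuity in slope at C on the released structure — sum the simple-span end rotations:
  span AC: point load 97 at a = 3.33: Pab(L + a)/(6LEI) = 66.1/EI
  span AC: triangular load, peak 7.5: 7w₀L³/(360EI) = 9.333/EI
  span CE: UDL 21.5: wL³/(24EI) = 224/EI
  relative rotation θ_0 = (75.43 + 224)/EI = 299.4/EI
A unit hogging moment at C produces rotation L₁/(3EI) + L₂/(3EI) = 3.433/EI.
Slope continuity at C: θ_0 = M_C·3.433/EI, so M_C = 299.4/3.433 = 87.21 kip·ft (hogging).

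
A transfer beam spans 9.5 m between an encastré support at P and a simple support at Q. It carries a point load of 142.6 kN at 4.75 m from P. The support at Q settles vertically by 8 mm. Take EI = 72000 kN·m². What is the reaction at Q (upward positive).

Remove the prop at Q; the released (primary) structure is a cantilever built in at P.
Downward deflection at the released point Q due to the loads:
  point load 142.6 at a = 4.75: Pa²(3L − a)/(6EI) = 12736/EI
Flexibility coefficient — unit upward force at Q: δ_{QQ} = L³/(3EI) = 285.8/EI.
With EI = 72000 kN·m²: δ_0 = 0.17688 m and δ_{QQ} = 0.003969 m/kN.
Compatibility — the beam at Q must follow the support down by 0.008 m: δ_0 − R_Q·δ_{QQ} = 0.008, so R_Q = (0.17688 − 0.008)/0.003969 = 42.55 kN.

R_Q = 42.55 kN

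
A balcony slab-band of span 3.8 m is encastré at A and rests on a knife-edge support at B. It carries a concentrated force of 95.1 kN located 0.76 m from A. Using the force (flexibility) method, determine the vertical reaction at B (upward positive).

R_B = 5.326 kN

Choose R_B as the redundant. The primary structure is the cantilever fixed at A.
Deflection at B on the released cantilever, summing each load's contribution:
  point load 95.1 at a = 0.76: Pa²(3L − a)/(6EI) = 97.41/EI
Flexibility coefficient — unit upward force at B: δ_{BB} = L³/(3EI) = 18.29/EI.
The prop prevents deflection at B: R_B = δ_0/δ_{BB} = 97.41/18.29 = 5.326 kN.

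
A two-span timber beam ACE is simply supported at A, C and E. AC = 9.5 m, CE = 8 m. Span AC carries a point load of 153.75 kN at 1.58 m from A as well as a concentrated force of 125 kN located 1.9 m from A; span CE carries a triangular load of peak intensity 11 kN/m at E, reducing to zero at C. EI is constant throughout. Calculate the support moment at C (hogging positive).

Release continuity at C by inserting a hinge; the redundant is the internal moment M_C. The primary structure is two simply-supported spans AC and CE.
Rotations at C on the released spans (each span's end-slope, ×1/EI):
  span AC: point load 153.75 at a = 1.58: Pab(L + a)/(6LEI) = 374/EI
  span AC: point load 125 at a = 1.9: Pab(L + a)/(6LEI) = 361/EI
  span CE: triangular load, peak 11: 7w₀L³/(360EI) = 109.5/EI
  relative rotation θ_0 = (735 + 109.5)/EI = 844.5/EI
A unit hogging moment at C produces rotation L₁/(3EI) + L₂/(3EI) = 5.833/EI.
Compatibility: M_C·(L₁+L₂)/(3EI) = θ_0, giving M_C = 144.8 kN·m (hogging).

M_C = 144.8 kN·m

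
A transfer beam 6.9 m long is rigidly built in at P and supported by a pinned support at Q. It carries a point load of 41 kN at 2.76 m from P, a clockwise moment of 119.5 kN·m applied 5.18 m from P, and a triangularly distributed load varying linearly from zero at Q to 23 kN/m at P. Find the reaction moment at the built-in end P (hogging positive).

Release the roller at Q. Primary structure: cantilever fixed at P.
Primary-structure tip deflection at Q by superposition:
  point load 41 at a = 2.76: Pa²(3L − a)/(6EI) = 933.8/EI
  clockwise couple 119.5 at a = 5.18: M₀a(2L − a)/(2EI) = 2668/EI
  triangular load, peak 23 at the fixed end: w₀L⁴/(30EI) = 1738/EI
  δ_0 = 5340/EI
Tip deflection under a unit load at Q: L³/(3EI) = 109.5/EI.
Compatibility at Q: δ_0 − R_Q·δ_{QQ} = 0, so R_Q = 5340/109.5 = 48.76 kN.
Moment equilibrium about P: M_P = Σ(load moments about P) − R_Q·L = 415.2 − 48.76×6.9 = 78.71 kN·m.

M_P = 78.71 kN·m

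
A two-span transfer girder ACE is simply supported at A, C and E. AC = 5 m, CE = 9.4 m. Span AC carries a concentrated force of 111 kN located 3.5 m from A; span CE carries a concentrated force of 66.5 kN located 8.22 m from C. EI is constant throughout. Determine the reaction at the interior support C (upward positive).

Insert a hinge at C; M_C is the redundant, and each span becomes simply supported.
Rotations at C on the released spans (each span's end-slope, ×1/EI):
  span AC: point load 111 at a = 3.5: Pab(L + a)/(6LEI) = 165.1/EI
  span CE: point load 66.5 at a = 8.22: Pab(L + b)/(6LEI) = 121/EI
  relative rotation θ_0 = (165.1 + 121)/EI = 286.1/EI
A unit hogging moment at C produces rotation L₁/(3EI) + L₂/(3EI) = 4.8/EI.
Compatibility: M_C·(L₁+L₂)/(3EI) = θ_0, giving M_C = 59.61 kN·m (hogging).
Span AC, ΣM about A with M_C applied at C: R_C^{AC}·5 = 388.5 + 59.61, so R_C^{AC} = 89.62 kN and R_A = 111 − 89.62 = 21.38 kN.
Span CE, ΣM about E: R_C^{CE}·9.4 = 78.47 + 59.61, so R_C^{CE} = 14.69 kN and R_E = 66.5 − 14.69 = 51.81 kN.
R_C = 89.62 + 14.69 = 104.3 kN.

R_C = 104.3 kN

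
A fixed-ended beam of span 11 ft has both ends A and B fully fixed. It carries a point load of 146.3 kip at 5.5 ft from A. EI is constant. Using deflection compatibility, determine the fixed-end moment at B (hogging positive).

M_B = 201.2 kip·ft

Release both end moments; the primary structure is a simply-supported span AB with redundants M_A and M_B.
Simple-span end rotations at A and B under the given loads:
  at A: point load 146.3 at a = 5.5: Pab(L + b)/(6LEI) = 1106/EI
  at B: point load 146.3 at a = 5.5: Pab(L + a)/(6LEI) = 1106/EI
  θ_A0 = 1106/EI,  θ_B0 = 1106/EI
Flexibility coefficients: a unit moment at one end gives L/(3EI) there and L/(6EI) at the far end, so f₁₁ = f₂₂ = 3.667/EI and f₁₂ = f₂₁ = 1.833/EI.
Compatibility — zero rotation at each built-in end:
  3.667 M_A + 1.833 M_B = 1106
  1.833 M_A + 3.667 M_B = 1106
Solving the pair gives M_A = 201.2 kip·ft and M_B = 201.2 kip·ft (hogging).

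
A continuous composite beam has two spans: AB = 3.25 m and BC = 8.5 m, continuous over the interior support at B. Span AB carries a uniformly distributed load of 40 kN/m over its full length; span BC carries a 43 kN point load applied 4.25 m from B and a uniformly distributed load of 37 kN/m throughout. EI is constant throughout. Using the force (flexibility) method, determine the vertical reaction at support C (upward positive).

Release continuity at B by inserting a hinge; the redundant is the internal moment M_B. The primary structure is two simply-supported spans AB and BC.
End slopes at the hinge B, treating each span as simply supported:
  span AB: UDL 40: wL³/(24EI) = 57.21/EI
  span BC: point load 43 at a = 4.25: Pab(L + b)/(6LEI) = 194.2/EI
  span BC: UDL 37: wL³/(24EI) = 946.8/EI
  relative rotation θ_0 = (57.21 + 1141)/EI = 1198/EI
A unit hogging moment at B produces rotation L₁/(3EI) + L₂/(3EI) = 3.917/EI.
Compatibility: M_B·(L₁+L₂)/(3EI) = θ_0, giving M_B = 305.9 kN·m (hogging).
Span BC, ΣM about C: R_B^{BC}·8.5 = 1519 + 305.9, so R_B^{BC} = 214.7 kN and R_C = 357.5 − 214.7 = 142.8 kN.

R_C = 142.8 kN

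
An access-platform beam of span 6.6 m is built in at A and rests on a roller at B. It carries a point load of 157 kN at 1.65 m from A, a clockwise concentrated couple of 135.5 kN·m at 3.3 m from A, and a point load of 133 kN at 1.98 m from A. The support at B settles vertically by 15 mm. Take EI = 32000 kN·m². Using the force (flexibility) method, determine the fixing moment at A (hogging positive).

M_A = 342.8 kN·m

Remove the prop at B; the released (primary) structure is a cantilever built in at A.
Free-end deflection of the primary structure under the applied loading (downward +):
  point load 157 at a = 1.65: Pa²(3L − a)/(6EI) = 1293/EI
  clockwise couple 135.5 at a = 3.3: M₀a(2L − a)/(2EI) = 2213/EI
  point load 133 at a = 1.98: Pa²(3L − a)/(6EI) = 1549/EI
  δ_0 = 5055/EI
Tip deflection under a unit load at B: L³/(3EI) = 95.83/EI.
With EI = 32000 kN·m²: δ_0 = 0.15797 m and δ_{BB} = 0.002995 m/kN.
Compatibility — the beam at B must follow the support down by 0.015 m: δ_0 − R_B·δ_{BB} = 0.015, so R_B = (0.15797 − 0.015)/0.002995 = 47.74 kN.
Moment equilibrium about A: M_A = Σ(load moments about A) − R_B·L = 657.9 − 47.74×6.6 = 342.8 kN·m.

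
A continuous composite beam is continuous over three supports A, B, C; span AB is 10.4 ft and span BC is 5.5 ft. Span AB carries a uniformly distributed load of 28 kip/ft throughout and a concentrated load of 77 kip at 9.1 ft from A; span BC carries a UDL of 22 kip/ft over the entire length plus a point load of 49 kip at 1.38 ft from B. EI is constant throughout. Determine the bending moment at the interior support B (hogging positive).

Take M_B as the redundant. Released structure: two simple spans AB and BC with a hinge at B.
Rotations at B on the released spans (each span's end-slope, ×1/EI):
  span AB: UDL 28: wL³/(24EI) = 1312/EI
  span AB: point load 77 at a = 9.1: Pab(L + a)/(6LEI) = 284.7/EI
  span BC: UDL 22: wL³/(24EI) = 152.5/EI
  span BC: point load 49 at a = 1.38: Pab(L + b)/(6LEI) = 81.21/EI
  relative rotation θ_0 = (1597 + 233.7)/EI = 1831/EI
A unit hogging moment at B produces rotation L₁/(3EI) + L₂/(3EI) = 5.3/EI.
Compatibility: M_B·(L₁+L₂)/(3EI) = θ_0, giving M_B = 345.4 kip·ft (hogging).

M_B = 345.4 kip·ft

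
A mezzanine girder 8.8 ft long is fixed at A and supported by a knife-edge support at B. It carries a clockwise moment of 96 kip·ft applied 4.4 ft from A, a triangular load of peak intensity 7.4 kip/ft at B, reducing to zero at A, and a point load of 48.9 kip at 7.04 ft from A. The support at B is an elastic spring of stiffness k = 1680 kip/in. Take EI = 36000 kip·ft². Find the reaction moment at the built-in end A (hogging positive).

Choose R_B as the redundant. The primary structure is the cantilever fixed at A.
Primary-structure tip deflection at B by superposition:
  clockwise couple 96 at a = 4.4: M₀a(2L − a)/(2EI) = 2788/EI
  triangular load, peak 7.4 at the free end: 11w₀L⁴/(120EI) = 4068/EI
  point load 48.9 at a = 7.04: Pa²(3L − a)/(6EI) = 7820/EI
  δ_0 = 14676/EI
Flexibility coefficient — unit upward force at B: δ_{BB} = L³/(3EI) = 227.2/EI.
With EI = 36000 kip·ft²: δ_0 = 0.40766 ft and δ_{BB} = 0.00631 ft/kip.
Compatibility — the spring shortens by R_B/k under the reaction it provides: δ_0 − R_B·δ_{BB} = R_B/k. With 1/k = 1/(1680×12) ft/kip = 0.00005 ft/kip, R_B = δ_0 / (δ_{BB} + 1/k) = 0.40766 / (0.00631 + 0.00005) = 64.1 kip.
Moment equilibrium about A: M_A = Σ(load moments about A) − R_B·L = 631.3 − 64.1×8.8 = 67.17 kip·ft.

M_A = 67.17 kip·ft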